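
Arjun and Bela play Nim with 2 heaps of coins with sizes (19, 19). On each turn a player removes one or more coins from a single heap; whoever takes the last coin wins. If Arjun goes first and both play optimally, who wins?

Compute the nim-sum pairwise:
19 ^ 19 = 0
The nim-sum is 0, so this is a P-position: the player to move is in a losing position under optimal play; Arjun is about to move from it and so loses — Bela wins.

Bela wins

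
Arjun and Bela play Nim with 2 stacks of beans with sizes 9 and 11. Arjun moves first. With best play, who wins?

Arjun wins

Nim-sum: 9 ⊕ 11 = 2.
The nim-sum is 2 ≠ 0, so this is an N-position: the player to move can win; Arjun has a winning move.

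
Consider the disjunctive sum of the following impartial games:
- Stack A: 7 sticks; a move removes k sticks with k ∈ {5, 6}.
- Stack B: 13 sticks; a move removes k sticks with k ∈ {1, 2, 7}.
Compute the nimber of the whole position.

Build the Grundy sequence for stack A with g(k) = mex{g(k−s) : s ∈ {5, 6}, s ≤ k}:
g(0) = mex{} = 0
g(1) = mex{} = 0
g(2) = mex{} = 0
g(3) = mex{} = 0
g(4) = mex{} = 0
g(5) = mex{0} = 1
g(6) = mex{0} = 1
g(7) = mex{0} = 1
So g(7) = 1.
Build the Grundy sequence for stack B with g(k) = mex{g(k−s) : s ∈ {1, 2, 7}, s ≤ k}:
g(0) = mex{} = 0
g(1) = mex{0} = 1
g(2) = mex{0,1} = 2
g(3) = mex{1,2} = 0
g(4) = mex{0,2} = 1
g(5) = mex{0,1} = 2
g(6) = mex{1,2} = 0
g(7) = mex{0,2} = 1
g(8) = mex{0,1} = 2
g(9) = mex{1,2} = 0
g(10) = mex{0,2} = 1
g(11) = mex{0,1} = 2
g(12) = mex{1,2} = 0
g(13) = mex{0,2} = 1
So g(13) = 1.
The value of a disjunctive sum is the nim-sum of the parts.
Combined value = 1 ⊕ 1 = 0.

0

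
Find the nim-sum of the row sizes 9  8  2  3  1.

1

Compute the nim-sum pairwise:
9 ⊕ 8 = 1
1 ⊕ 2 = 3
3 ⊕ 3 = 0
0 ⊕ 1 = 1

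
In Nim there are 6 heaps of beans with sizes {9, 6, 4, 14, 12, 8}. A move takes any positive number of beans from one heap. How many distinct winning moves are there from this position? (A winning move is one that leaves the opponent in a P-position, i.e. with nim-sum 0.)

Compute the nim-sum pairwise:
9 XOR 6 = 15
15 XOR 4 = 11
11 XOR 14 = 5
5 XOR 12 = 9
9 XOR 8 = 1
The overall nim-sum is X = 1. A heap of size p has a winning move iff p XOR X < p (reduce it to p XOR X).
  9: 9 XOR 1 = 8 < 9 — winning move (to 8).
  6: 6 XOR 1 = 7 ≥ 6 — no move.
  4: 4 XOR 1 = 5 ≥ 4 — no move.
  14: 14 XOR 1 = 15 ≥ 14 — no move.
  12: 12 XOR 1 = 13 ≥ 12 — no move.
  8: 8 XOR 1 = 9 ≥ 8 — no move.
That gives 1 winning move.

1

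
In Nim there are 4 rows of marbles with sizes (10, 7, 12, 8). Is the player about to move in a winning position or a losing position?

Winning position

Write each in binary and XOR column by column:
  1010  (10)
  0111  (7)
  1100  (12)
  1000  (8)
  ----
  1001  (9)
The nim-sum is 9 ≠ 0, so this is an N-position: the player to move can win.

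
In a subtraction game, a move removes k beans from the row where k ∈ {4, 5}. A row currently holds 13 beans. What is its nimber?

Grundy values for subtraction set {4, 5}:
k:     0  1  2  3  4  5  6  7  8  9 10 11 12 13
g(k):  0  0  0  0  1  1  1  1  2  0  0  0  0  1
So g(13) = 1.

1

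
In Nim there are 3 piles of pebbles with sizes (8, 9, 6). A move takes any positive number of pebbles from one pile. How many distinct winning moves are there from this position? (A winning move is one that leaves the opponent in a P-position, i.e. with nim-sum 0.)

Nim-sum: 8 ^ 9 ^ 6 = 7.
The overall nim-sum is X = 7. A pile of size p has a winning move iff p XOR X < p (reduce it to p XOR X).
  8: 8 XOR 7 = 15 ≥ 8 — no move.
  9: 9 XOR 7 = 14 ≥ 9 — no move.
  6: 6 XOR 7 = 1 < 6 — winning move (to 1).
That gives 1 winning move.

1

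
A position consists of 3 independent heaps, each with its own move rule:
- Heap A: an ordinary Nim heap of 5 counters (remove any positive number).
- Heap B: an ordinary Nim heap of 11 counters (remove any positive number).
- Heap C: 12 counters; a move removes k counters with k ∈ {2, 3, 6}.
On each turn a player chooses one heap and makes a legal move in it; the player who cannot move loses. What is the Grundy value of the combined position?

15

Heap A is a plain Nim heap of size 5, so its Grundy value is 5.
Heap B is a plain Nim heap of size 11, so its Grundy value is 11.
For heap C, compute g(0), g(1), … with moves {2, 3, 6}:
k:     0  1  2  3  4  5  6  7  8  9 10 11 12
g(k):  0  0  1  1  2  0  3  1  2  0  0  1  1
So g(12) = 1.
By the Sprague-Grundy theorem, the Grundy value of a sum of independent games is the XOR of the component values.
Combined value = 5 ⊕ 11 ⊕ 1 = 15.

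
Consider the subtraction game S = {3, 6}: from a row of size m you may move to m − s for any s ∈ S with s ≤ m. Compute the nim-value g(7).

2

Compute g(0), g(1), … for moves {3, 6}:
k:     0  1  2  3  4  5  6  7
g(k):  0  0  0  1  1  1  2  2
So g(7) = 2.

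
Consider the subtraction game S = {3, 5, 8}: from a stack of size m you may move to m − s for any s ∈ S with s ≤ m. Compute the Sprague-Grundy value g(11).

0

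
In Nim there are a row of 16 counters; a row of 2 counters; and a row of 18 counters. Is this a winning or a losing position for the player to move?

Losing position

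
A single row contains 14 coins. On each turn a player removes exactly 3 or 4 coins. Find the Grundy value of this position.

0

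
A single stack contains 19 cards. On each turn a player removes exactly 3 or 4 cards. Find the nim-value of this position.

1

Build the Grundy sequence with g(k) = mex{g(k−s) : s ∈ {3, 4}, s ≤ k}:
k:     0  1  2  3  4  5  6  7  8  9 10 11 12 13 14 15 16 17 18 19
g(k):  0  0  0  1  1  1  2  0  0  0  1  1  1  2  0  0  0  1  1  1
So g(19) = 1.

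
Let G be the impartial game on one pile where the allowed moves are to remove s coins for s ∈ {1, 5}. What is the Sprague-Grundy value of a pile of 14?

0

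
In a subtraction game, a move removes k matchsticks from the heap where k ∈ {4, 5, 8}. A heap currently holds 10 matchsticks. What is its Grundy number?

2

Compute g(0), g(1), … for moves {4, 5, 8}:
g(0) = mex{} = 0
g(1) = mex{} = 0
g(2) = mex{} = 0
g(3) = mex{} = 0
g(4) = mex{0} = 1
g(5) = mex{0} = 1
g(6) = mex{0} = 1
g(7) = mex{0} = 1
g(8) = mex{0,1} = 2
g(9) = mex{0,1} = 2
g(10) = mex{0,1} = 2
So g(10) = 2.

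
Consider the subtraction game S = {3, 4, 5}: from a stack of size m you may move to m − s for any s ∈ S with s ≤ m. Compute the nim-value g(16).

0

Compute g(0), g(1), … for moves {3, 4, 5}:
k:     0  1  2  3  4  5  6  7  8  9 10 11 12 13 14 15 16
g(k):  0  0  0  1  1  1  2  2  0  0  0  1  1  1  2  2  0
So g(16) = 0.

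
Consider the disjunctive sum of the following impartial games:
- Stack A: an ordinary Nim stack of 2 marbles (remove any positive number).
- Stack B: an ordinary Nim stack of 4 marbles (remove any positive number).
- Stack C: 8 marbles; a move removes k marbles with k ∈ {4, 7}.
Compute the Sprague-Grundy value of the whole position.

4

Stack A is a plain Nim stack of size 2, so its Grundy value is 2.
Stack B is a plain Nim stack of size 4, so its Grundy value is 4.
Build the Grundy sequence for stack C with g(k) = mex{g(k−s) : s ∈ {4, 7}, s ≤ k}:
g(0) = mex{} = 0
g(1) = mex{} = 0
g(2) = mex{} = 0
g(3) = mex{} = 0
g(4) = mex{0} = 1
g(5) = mex{0} = 1
g(6) = mex{0} = 1
g(7) = mex{0} = 1
g(8) = mex{0,1} = 2
So g(8) = 2.
By the Sprague-Grundy theorem, the Grundy value of a sum of independent games is the XOR of the component values.
Combined value = 2 XOR 4 XOR 2 = 4.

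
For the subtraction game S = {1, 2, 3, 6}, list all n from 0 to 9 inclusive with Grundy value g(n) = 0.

0, 4, 8

Compute g(0), g(1), … for moves {1, 2, 3, 6}:
k:     0  1  2  3  4  5  6  7  8  9
g(k):  0  1  2  3  0  1  2  3  0  1
The P-positions (g = 0) in 0..9 are 0, 4, 8.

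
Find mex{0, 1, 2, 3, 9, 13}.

4

The values 0, 1, 2, 3 are all present; 4 is the first non-negative integer missing from the set.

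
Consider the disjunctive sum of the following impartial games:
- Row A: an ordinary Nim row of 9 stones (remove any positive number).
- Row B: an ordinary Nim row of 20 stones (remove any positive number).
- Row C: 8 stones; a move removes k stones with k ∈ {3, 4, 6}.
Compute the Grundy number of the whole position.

31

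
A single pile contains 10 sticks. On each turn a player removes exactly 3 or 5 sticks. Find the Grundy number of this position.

0

Grundy values for subtraction set {3, 5}:
g(0) = mex{} = 0
g(1) = mex{} = 0
g(2) = mex{} = 0
g(3) = mex{0} = 1
g(4) = mex{0} = 1
g(5) = mex{0} = 1
g(6) = mex{0,1} = 2
g(7) = mex{0,1} = 2
g(8) = mex{1} = 0
g(9) = mex{1,2} = 0
g(10) = mex{1,2} = 0
So g(10) = 0.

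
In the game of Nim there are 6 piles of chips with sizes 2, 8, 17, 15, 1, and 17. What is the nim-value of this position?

Write each in binary and XOR column by column:
  00010  (2)
  01000  (8)
  10001  (17)
  01111  (15)
  00001  (1)
  10001  (17)
  -----
  00100  (4)

4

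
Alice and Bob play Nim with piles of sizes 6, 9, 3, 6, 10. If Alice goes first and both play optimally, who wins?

Bob wins

Compute the nim-sum pairwise:
6 ⊕ 9 = 15
15 ⊕ 3 = 12
12 ⊕ 6 = 10
10 ⊕ 10 = 0
The nim-sum is 0, so this is a P-position: the player to move is in a losing position under optimal play; Alice is about to move from it and so loses — Bob wins.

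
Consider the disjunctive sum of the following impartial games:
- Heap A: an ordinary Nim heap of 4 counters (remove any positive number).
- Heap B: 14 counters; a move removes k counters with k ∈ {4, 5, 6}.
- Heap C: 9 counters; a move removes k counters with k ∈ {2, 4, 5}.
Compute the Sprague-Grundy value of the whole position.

4

Heap A is a plain Nim heap of size 4, so its Grundy value is 4.
Grundy values for heap B (subtraction set {4, 5, 6}):
g(0) = mex{} = 0
g(1) = mex{} = 0
g(2) = mex{} = 0
g(3) = mex{} = 0
g(4) = mex{0} = 1
g(5) = mex{0} = 1
g(6) = mex{0} = 1
g(7) = mex{0} = 1
g(8) = mex{0,1} = 2
g(9) = mex{0,1} = 2
g(10) = mex{1} = 0
g(11) = mex{1} = 0
g(12) = mex{1,2} = 0
g(13) = mex{1,2} = 0
g(14) = mex{0,2} = 1
So g(14) = 1.
Grundy values for heap C (subtraction set {2, 4, 5}):
k:     0  1  2  3  4  5  6  7  8  9
g(k):  0  0  1  1  2  2  3  0  0  1
So g(9) = 1.
By the Sprague-Grundy theorem, the Grundy value of a sum of independent games is the XOR of the component values.
Combined value = 4 ⊕ 1 ⊕ 1 = 4.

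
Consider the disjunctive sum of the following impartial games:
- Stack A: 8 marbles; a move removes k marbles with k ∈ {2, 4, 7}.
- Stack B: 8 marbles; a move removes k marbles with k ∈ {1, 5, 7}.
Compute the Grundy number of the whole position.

Build the Grundy sequence for stack A with g(k) = mex{g(k−s) : s ∈ {2, 4, 7}, s ≤ k}:
g(0) = mex{} = 0
g(1) = mex{} = 0
g(2) = mex{0} = 1
g(3) = mex{0} = 1
g(4) = mex{0,1} = 2
g(5) = mex{0,1} = 2
g(6) = mex{1,2} = 0
g(7) = mex{0,1,2} = 3
g(8) = mex{0,2} = 1
So g(8) = 1.
Build the Grundy sequence for stack B with g(k) = mex{g(k−s) : s ∈ {1, 5, 7}, s ≤ k}:
g(0) = mex{} = 0
g(1) = mex{0} = 1
g(2) = mex{1} = 0
g(3) = mex{0} = 1
g(4) = mex{1} = 0
g(5) = mex{0} = 1
g(6) = mex{1} = 0
g(7) = mex{0} = 1
g(8) = mex{1} = 0
So g(8) = 0.
The value of a disjunctive sum is the nim-sum of the parts.
Combined value = 1 ⊕ 0 = 1.

1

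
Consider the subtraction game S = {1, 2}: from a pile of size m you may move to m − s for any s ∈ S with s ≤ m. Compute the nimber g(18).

Compute g(0), g(1), … for moves {1, 2}:
k:     0  1  2  3  4  5  6  7  8  9 10 11 12 13 14 15 16 17 18
g(k):  0  1  2  0  1  2  0  1  2  0  1  2  0  1  2  0  1  2  0
So g(18) = 0.

0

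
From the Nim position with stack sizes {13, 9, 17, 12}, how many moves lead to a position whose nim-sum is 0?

1

Compute the nim-sum pairwise:
13 ⊕ 9 = 4
4 ⊕ 17 = 21
21 ⊕ 12 = 25
The overall nim-sum is X = 25. A stack of size p has a winning move iff p XOR X < p (reduce it to p XOR X).
  13: 13 XOR 25 = 20 ≥ 13 — no move.
  9: 9 XOR 25 = 16 ≥ 9 — no move.
  17: 17 XOR 25 = 8 < 17 — winning move (to 8).
  12: 12 XOR 25 = 21 ≥ 12 — no move.
That gives 1 winning move.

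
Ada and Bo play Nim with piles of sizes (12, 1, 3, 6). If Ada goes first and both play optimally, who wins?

Ada wins

Compute the nim-sum pairwise:
12 ⊕ 1 = 13
13 ⊕ 3 = 14
14 ⊕ 6 = 8
The nim-sum is 8 ≠ 0, so this is an N-position: the player to move can win; Ada has a winning move.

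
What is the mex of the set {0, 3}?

1

0 is in the set but 1 is not, so the mex is 1.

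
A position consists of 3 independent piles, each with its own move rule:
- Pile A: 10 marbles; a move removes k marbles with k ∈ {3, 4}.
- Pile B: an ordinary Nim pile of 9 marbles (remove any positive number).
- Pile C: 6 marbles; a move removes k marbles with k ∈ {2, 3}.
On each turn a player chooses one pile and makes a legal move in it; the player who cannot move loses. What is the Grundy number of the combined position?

8

Grundy values for pile A (subtraction set {3, 4}):
k:     0  1  2  3  4  5  6  7  8  9 10
g(k):  0  0  0  1  1  1  2  0  0  0  1
So g(10) = 1.
Pile B is a plain Nim pile of size 9, so its Grundy value is 9.
For pile C, compute g(0), g(1), … with moves {2, 3}:
k:     0  1  2  3  4  5  6
g(k):  0  0  1  1  2  0  0
So g(6) = 0.
The value of a disjunctive sum is the nim-sum of the parts.
Combined value = 1 XOR 9 XOR 0 = 8.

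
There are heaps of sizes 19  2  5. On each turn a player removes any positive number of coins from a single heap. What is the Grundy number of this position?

20

Compute the nim-sum pairwise:
19 XOR 2 = 17
17 XOR 5 = 20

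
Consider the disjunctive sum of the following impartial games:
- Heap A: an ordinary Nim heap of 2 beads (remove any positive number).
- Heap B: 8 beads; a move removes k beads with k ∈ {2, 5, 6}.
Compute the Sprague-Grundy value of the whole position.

2

Heap A is a plain Nim heap of size 2, so its Grundy value is 2.
For heap B, compute g(0), g(1), … with moves {2, 5, 6}:
g(0) = mex{} = 0
g(1) = mex{} = 0
g(2) = mex{0} = 1
g(3) = mex{0} = 1
g(4) = mex{1} = 0
g(5) = mex{0,1} = 2
g(6) = mex{0} = 1
g(7) = mex{0,1,2} = 3
g(8) = mex{1} = 0
So g(8) = 0.
By the Sprague-Grundy theorem, the Grundy value of a sum of independent games is the XOR of the component values.
Combined value = 2 ⊕ 0 = 2.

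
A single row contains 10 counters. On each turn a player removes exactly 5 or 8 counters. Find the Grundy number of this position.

Build the Grundy sequence with g(k) = mex{g(k−s) : s ∈ {5, 8}, s ≤ k}:
k:     0  1  2  3  4  5  6  7  8  9 10
g(k):  0  0  0  0  0  1  1  1  1  1  2
So g(10) = 2.

2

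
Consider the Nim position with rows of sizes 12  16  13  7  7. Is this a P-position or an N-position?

N-position

Compute the nim-sum pairwise:
12 ⊕ 16 = 28
28 ⊕ 13 = 17
17 ⊕ 7 = 22
22 ⊕ 7 = 17
The nim-sum is 17 ≠ 0, so this is an N-position: the player to move can win.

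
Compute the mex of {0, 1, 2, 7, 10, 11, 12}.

3

The values 0, 1, 2 are all present; 3 is the first non-negative integer missing from the set.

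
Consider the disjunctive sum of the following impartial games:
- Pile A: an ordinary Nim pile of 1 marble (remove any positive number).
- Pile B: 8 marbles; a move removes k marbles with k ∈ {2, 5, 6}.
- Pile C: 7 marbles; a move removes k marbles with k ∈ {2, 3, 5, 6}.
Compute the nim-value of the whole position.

Pile A is a plain Nim pile of size 1, so its Grundy value is 1.
Grundy values for pile B (subtraction set {2, 5, 6}):
k:     0  1  2  3  4  5  6  7  8
g(k):  0  0  1  1  0  2  1  3  0
So g(8) = 0.
Grundy values for pile C (subtraction set {2, 3, 5, 6}):
k:     0  1  2  3  4  5  6  7
g(k):  0  0  1  1  2  2  3  3
So g(7) = 3.
The value of a disjunctive sum is the nim-sum of the parts.
Combined value = 1 XOR 0 XOR 3 = 2.

2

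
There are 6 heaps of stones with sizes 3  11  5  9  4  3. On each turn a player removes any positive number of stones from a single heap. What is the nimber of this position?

Nim-sum: 3 XOR 11 XOR 5 XOR 9 XOR 4 XOR 3 = 3.

3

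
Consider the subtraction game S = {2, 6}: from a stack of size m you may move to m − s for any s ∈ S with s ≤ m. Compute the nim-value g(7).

Compute g(0), g(1), … for moves {2, 6}:
k:     0  1  2  3  4  5  6  7
g(k):  0  0  1  1  0  0  1  1
So g(7) = 1.

1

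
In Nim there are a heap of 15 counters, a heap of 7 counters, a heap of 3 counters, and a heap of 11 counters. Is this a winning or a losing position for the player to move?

Losing position

Nim-sum: 15 ⊕ 7 ⊕ 3 ⊕ 11 = 0.
The nim-sum is 0, so this is a P-position: the player to move is in a losing position under optimal play.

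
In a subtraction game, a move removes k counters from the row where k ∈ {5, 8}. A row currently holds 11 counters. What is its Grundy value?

Compute g(0), g(1), … for moves {5, 8}:
k:     0  1  2  3  4  5  6  7  8  9 10 11
g(k):  0  0  0  0  0  1  1  1  1  1  2  2
So g(11) = 2.

2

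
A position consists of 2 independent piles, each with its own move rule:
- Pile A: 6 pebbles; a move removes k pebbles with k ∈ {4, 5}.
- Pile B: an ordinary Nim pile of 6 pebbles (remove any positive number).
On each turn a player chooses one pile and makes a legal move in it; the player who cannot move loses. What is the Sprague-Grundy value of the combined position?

7

Grundy values for pile A (subtraction set {4, 5}):
k:     0  1  2  3  4  5  6
g(k):  0  0  0  0  1  1  1
So g(6) = 1.
Pile B is a plain Nim pile of size 6, so its Grundy value is 6.
The value of a disjunctive sum is the nim-sum of the parts.
Combined value = 1 XOR 6 = 7.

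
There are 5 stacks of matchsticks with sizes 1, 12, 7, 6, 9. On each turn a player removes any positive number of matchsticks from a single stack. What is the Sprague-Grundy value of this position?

In binary:
  0001  (1)
  1100  (12)
  0111  (7)
  0110  (6)
  1001  (9)
  ----
  0101  (5)

5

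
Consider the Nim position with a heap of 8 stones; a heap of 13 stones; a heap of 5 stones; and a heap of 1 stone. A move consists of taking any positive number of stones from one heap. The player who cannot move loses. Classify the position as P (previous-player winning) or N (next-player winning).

N-position

Nim-sum: 8 ⊕ 13 ⊕ 5 ⊕ 1 = 1.
The nim-sum is 1 ≠ 0, so this is an N-position: the player to move can win.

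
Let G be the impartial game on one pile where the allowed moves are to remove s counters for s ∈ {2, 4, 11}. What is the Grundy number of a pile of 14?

0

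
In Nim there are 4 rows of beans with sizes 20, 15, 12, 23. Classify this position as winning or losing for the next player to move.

Nim-sum: 20 ⊕ 15 ⊕ 12 ⊕ 23 = 0.
The nim-sum is 0, so this is a P-position: the player to move is in a losing position under optimal play.

Losing position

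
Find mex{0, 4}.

1

0 is in the set but 1 is not, so the mex is 1.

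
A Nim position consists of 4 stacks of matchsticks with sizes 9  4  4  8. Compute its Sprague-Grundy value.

Nim-sum: 9 ^ 4 ^ 4 ^ 8 = 1.

1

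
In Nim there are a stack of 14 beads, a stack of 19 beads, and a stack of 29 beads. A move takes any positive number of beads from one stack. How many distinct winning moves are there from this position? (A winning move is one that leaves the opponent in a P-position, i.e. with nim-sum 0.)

Write each in binary and XOR column by column:
  01110  (14)
  10011  (19)
  11101  (29)
  -----
  00000  (0)
The nim-sum is already 0, so every move leaves a nonzero nim-sum — there are no winning moves.

0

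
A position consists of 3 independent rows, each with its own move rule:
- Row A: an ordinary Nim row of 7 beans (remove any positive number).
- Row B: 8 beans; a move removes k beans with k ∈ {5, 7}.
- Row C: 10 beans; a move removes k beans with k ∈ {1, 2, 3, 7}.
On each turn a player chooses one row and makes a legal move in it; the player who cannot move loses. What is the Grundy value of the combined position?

4

Row A is a plain Nim row of size 7, so its Grundy value is 7.
Build the Grundy sequence for row B with g(k) = mex{g(k−s) : s ∈ {5, 7}, s ≤ k}:
k:     0  1  2  3  4  5  6  7  8
g(k):  0  0  0  0  0  1  1  1  1
So g(8) = 1.
Build the Grundy sequence for row C with g(k) = mex{g(k−s) : s ∈ {1, 2, 3, 7}, s ≤ k}:
g(0) = mex{} = 0
g(1) = mex{0} = 1
g(2) = mex{0,1} = 2
g(3) = mex{0,1,2} = 3
g(4) = mex{1,2,3} = 0
g(5) = mex{0,2,3} = 1
g(6) = mex{0,1,3} = 2
g(7) = mex{0,1,2} = 3
g(8) = mex{1,2,3} = 0
g(9) = mex{0,2,3} = 1
g(10) = mex{0,1,3} = 2
So g(10) = 2.
The value of a disjunctive sum is the nim-sum of the parts.
Combined value = 7 XOR 1 XOR 2 = 4.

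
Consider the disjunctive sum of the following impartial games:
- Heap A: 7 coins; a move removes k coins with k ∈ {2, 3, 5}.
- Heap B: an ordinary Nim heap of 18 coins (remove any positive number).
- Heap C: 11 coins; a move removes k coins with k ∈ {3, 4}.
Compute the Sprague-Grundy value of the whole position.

19

For heap A, compute g(0), g(1), … with moves {2, 3, 5}:
k:     0  1  2  3  4  5  6  7
g(k):  0  0  1  1  2  2  3  0
So g(7) = 0.
Heap B is a plain Nim heap of size 18, so its Grundy value is 18.
For heap C, compute g(0), g(1), … with moves {3, 4}:
g(0) = mex{} = 0
g(1) = mex{} = 0
g(2) = mex{} = 0
g(3) = mex{0} = 1
g(4) = mex{0} = 1
g(5) = mex{0} = 1
g(6) = mex{0,1} = 2
g(7) = mex{1} = 0
g(8) = mex{1} = 0
g(9) = mex{1,2} = 0
g(10) = mex{0,2} = 1
g(11) = mex{0} = 1
So g(11) = 1.
By the Sprague-Grundy theorem, the Grundy value of a sum of independent games is the XOR of the component values.
Combined value = 0 ⊕ 18 ⊕ 1 = 19.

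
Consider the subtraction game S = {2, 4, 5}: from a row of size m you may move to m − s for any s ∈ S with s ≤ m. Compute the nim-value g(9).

Grundy values for subtraction set {2, 4, 5}:
g(0) = mex{} = 0
g(1) = mex{} = 0
g(2) = mex{0} = 1
g(3) = mex{0} = 1
g(4) = mex{0,1} = 2
g(5) = mex{0,1} = 2
g(6) = mex{0,1,2} = 3
g(7) = mex{1,2} = 0
g(8) = mex{1,2,3} = 0
g(9) = mex{0,2} = 1
So g(9) = 1.

1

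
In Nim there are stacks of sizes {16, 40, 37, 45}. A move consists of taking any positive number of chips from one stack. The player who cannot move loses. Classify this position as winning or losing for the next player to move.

Compute the nim-sum pairwise:
16 XOR 40 = 56
56 XOR 37 = 29
29 XOR 45 = 48
The nim-sum is 48 ≠ 0, so this is an N-position: the player to move can win.

Winning position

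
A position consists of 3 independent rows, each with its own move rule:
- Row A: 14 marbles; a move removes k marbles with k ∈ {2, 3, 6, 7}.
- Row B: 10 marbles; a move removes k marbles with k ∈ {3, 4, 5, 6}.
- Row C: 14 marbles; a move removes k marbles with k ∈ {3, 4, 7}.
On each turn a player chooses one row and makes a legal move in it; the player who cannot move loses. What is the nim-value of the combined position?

1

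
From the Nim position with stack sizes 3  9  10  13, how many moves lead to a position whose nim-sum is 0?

3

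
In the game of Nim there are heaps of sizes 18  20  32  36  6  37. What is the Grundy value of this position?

Bitwise XOR of the heap sizes:
  010010  (18)
  010100  (20)
  100000  (32)
  100100  (36)
  000110  (6)
  100101  (37)
  ------
  100001  (33)

33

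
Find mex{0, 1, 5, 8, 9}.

2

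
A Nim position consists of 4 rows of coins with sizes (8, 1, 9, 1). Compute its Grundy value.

Nim-sum: 8 ^ 1 ^ 9 ^ 1 = 1.

1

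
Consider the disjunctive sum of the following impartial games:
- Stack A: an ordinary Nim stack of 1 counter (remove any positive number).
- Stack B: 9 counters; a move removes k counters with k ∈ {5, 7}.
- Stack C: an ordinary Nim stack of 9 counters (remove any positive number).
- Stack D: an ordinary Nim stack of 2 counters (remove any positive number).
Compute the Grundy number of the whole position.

11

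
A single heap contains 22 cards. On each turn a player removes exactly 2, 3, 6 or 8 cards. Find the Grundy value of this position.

Grundy values for subtraction set {2, 3, 6, 8}:
k:     0  1  2  3  4  5  6  7  8  9 10 11 12 13 14 15 16 17 18 19 20 21 22
g(k):  0  0  1  1  2  0  3  1  2  2  0  3  1  2  0  0  1  1  2  0  3  1  2
So g(22) = 2.

2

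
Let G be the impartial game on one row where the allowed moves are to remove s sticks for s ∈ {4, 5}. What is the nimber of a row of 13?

Build the Grundy sequence with g(k) = mex{g(k−s) : s ∈ {4, 5}, s ≤ k}:
k:     0  1  2  3  4  5  6  7  8  9 10 11 12 13
g(k):  0  0  0  0  1  1  1  1  2  0  0  0  0  1
So g(13) = 1.

1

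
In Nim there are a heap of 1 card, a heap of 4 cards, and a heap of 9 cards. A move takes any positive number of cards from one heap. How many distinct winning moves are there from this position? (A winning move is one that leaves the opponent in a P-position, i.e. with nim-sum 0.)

1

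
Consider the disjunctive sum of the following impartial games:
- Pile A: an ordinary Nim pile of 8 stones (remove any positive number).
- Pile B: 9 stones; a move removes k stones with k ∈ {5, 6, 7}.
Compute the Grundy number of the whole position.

9

Pile A is a plain Nim pile of size 8, so its Grundy value is 8.
Build the Grundy sequence for pile B with g(k) = mex{g(k−s) : s ∈ {5, 6, 7}, s ≤ k}:
g(0) = mex{} = 0
g(1) = mex{} = 0
g(2) = mex{} = 0
g(3) = mex{} = 0
g(4) = mex{} = 0
g(5) = mex{0} = 1
g(6) = mex{0} = 1
g(7) = mex{0} = 1
g(8) = mex{0} = 1
g(9) = mex{0} = 1
So g(9) = 1.
By the Sprague-Grundy theorem, the Grundy value of a sum of independent games is the XOR of the component values.
Combined value = 8 XOR 1 = 9.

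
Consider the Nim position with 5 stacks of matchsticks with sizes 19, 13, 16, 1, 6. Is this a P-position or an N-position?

N-position

Nim-sum: 19 ⊕ 13 ⊕ 16 ⊕ 1 ⊕ 6 = 9.
The nim-sum is 9 ≠ 0, so this is an N-position: the player to move can win.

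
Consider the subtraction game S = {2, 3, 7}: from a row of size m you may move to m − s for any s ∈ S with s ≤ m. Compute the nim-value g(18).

1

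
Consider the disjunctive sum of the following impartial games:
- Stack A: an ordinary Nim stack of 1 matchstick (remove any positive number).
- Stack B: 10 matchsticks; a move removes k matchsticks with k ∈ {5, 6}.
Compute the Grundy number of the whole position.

Stack A is a plain Nim stack of size 1, so its Grundy value is 1.
Grundy values for stack B (subtraction set {5, 6}):
k:     0  1  2  3  4  5  6  7  8  9 10
g(k):  0  0  0  0  0  1  1  1  1  1  2
So g(10) = 2.
By the Sprague-Grundy theorem, the Grundy value of a sum of independent games is the XOR of the component values.
Combined value = 1 ⊕ 2 = 3.

3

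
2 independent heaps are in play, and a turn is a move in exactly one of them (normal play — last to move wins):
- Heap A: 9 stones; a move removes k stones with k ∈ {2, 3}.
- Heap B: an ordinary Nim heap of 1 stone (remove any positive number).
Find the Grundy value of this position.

3

Build the Grundy sequence for heap A with g(k) = mex{g(k−s) : s ∈ {2, 3}, s ≤ k}:
k:     0  1  2  3  4  5  6  7  8  9
g(k):  0  0  1  1  2  0  0  1  1  2
So g(9) = 2.
Heap B is a plain Nim heap of size 1, so its Grundy value is 1.
By the Sprague-Grundy theorem, the Grundy value of a sum of independent games is the XOR of the component values.
Combined value = 2 XOR 1 = 3.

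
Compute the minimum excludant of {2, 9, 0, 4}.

1

0 is in the set but 1 is not, so the mex is 1.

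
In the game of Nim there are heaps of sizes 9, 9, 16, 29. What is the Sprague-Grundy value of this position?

13

Nim-sum: 9 ⊕ 9 ⊕ 16 ⊕ 29 = 13.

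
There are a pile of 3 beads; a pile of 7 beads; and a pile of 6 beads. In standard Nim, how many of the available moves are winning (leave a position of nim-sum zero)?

Nim-sum: 3 XOR 7 XOR 6 = 2.
The overall nim-sum is X = 2. A pile of size p has a winning move iff p XOR X < p (reduce it to p XOR X).
  3: 3 XOR 2 = 1 < 3 — winning move (to 1).
  7: 7 XOR 2 = 5 < 7 — winning move (to 5).
  6: 6 XOR 2 = 4 < 6 — winning move (to 4).
That gives 3 winning moves.

3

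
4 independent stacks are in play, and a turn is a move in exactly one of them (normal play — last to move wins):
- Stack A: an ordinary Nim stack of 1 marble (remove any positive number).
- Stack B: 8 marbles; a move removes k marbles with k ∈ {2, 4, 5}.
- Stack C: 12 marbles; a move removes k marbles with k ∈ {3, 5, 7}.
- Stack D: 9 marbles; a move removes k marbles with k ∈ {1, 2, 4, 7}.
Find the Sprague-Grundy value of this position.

Stack A is a plain Nim stack of size 1, so its Grundy value is 1.
For stack B, compute g(0), g(1), … with moves {2, 4, 5}:
g(0) = mex{} = 0
g(1) = mex{} = 0
g(2) = mex{0} = 1
g(3) = mex{0} = 1
g(4) = mex{0,1} = 2
g(5) = mex{0,1} = 2
g(6) = mex{0,1,2} = 3
g(7) = mex{1,2} = 0
g(8) = mex{1,2,3} = 0
So g(8) = 0.
For stack C, compute g(0), g(1), … with moves {3, 5, 7}:
k:     0  1  2  3  4  5  6  7  8  9 10 11 12
g(k):  0  0  0  1  1  1  2  2  2  3  0  0  0
So g(12) = 0.
For stack D, compute g(0), g(1), … with moves {1, 2, 4, 7}:
g(0) = mex{} = 0
g(1) = mex{0} = 1
g(2) = mex{0,1} = 2
g(3) = mex{1,2} = 0
g(4) = mex{0,2} = 1
g(5) = mex{0,1} = 2
g(6) = mex{1,2} = 0
g(7) = mex{0,2} = 1
g(8) = mex{0,1} = 2
g(9) = mex{1,2} = 0
So g(9) = 0.
By the Sprague-Grundy theorem, the Grundy value of a sum of independent games is the XOR of the component values.
Combined value = 1 XOR 0 XOR 0 XOR 0 = 1.

1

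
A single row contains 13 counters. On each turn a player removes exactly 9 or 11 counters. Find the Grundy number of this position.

1

Compute g(0), g(1), … for moves {9, 11}:
k:     0  1  2  3  4  5  6  7  8  9 10 11 12 13
g(k):  0  0  0  0  0  0  0  0  0  1  1  1  1  1
So g(13) = 1.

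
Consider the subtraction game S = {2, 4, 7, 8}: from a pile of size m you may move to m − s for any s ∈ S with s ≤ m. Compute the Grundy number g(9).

4

Compute g(0), g(1), … for moves {2, 4, 7, 8}:
k:     0  1  2  3  4  5  6  7  8  9
g(k):  0  0  1  1  2  2  0  3  1  4
So g(9) = 4.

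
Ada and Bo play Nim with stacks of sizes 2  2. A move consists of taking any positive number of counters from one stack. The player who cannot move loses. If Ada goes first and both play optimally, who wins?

Bo wins

Bitwise XOR of the heap sizes:
  10  (2)
  10  (2)
  --
  00  (0)
The nim-sum is 0, so this is a P-position: the player to move is in a losing position under optimal play; Ada is about to move from it and so loses — Bo wins.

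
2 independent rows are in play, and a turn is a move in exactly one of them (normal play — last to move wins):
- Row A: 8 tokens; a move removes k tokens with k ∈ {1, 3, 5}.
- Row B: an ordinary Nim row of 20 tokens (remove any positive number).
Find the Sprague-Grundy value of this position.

20

Grundy values for row A (subtraction set {1, 3, 5}):
g(0) = mex{} = 0
g(1) = mex{0} = 1
g(2) = mex{1} = 0
g(3) = mex{0} = 1
g(4) = mex{1} = 0
g(5) = mex{0} = 1
g(6) = mex{1} = 0
g(7) = mex{0} = 1
g(8) = mex{1} = 0
So g(8) = 0.
Row B is a plain Nim row of size 20, so its Grundy value is 20.
By the Sprague-Grundy theorem, the Grundy value of a sum of independent games is the XOR of the component values.
Combined value = 0 XOR 20 = 20.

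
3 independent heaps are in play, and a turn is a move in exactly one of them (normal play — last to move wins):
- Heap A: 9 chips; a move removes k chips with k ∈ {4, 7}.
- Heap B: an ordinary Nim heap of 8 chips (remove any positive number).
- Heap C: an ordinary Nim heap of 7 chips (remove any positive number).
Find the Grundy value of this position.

13

For heap A, compute g(0), g(1), … with moves {4, 7}:
k:     0  1  2  3  4  5  6  7  8  9
g(k):  0  0  0  0  1  1  1  1  2  2
So g(9) = 2.
Heap B is a plain Nim heap of size 8, so its Grundy value is 8.
Heap C is a plain Nim heap of size 7, so its Grundy value is 7.
By the Sprague-Grundy theorem, the Grundy value of a sum of independent games is the XOR of the component values.
Combined value = 2 ⊕ 8 ⊕ 7 = 13.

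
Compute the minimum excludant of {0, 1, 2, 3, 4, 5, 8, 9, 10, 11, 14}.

6

The values 0, 1, 2, 3, 4, 5 are all present; 6 is the first non-negative integer missing from the set.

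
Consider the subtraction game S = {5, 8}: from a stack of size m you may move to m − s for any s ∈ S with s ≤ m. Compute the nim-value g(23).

2

Compute g(0), g(1), … for moves {5, 8}:
k:     0  1  2  3  4  5  6  7  8  9 10 11 12 13 14 15 16 17 18 19 20 21 22 23
g(k):  0  0  0  0  0  1  1  1  1  1  2  2  2  0  0  0  0  0  1  1  1  1  1  2
So g(23) = 2.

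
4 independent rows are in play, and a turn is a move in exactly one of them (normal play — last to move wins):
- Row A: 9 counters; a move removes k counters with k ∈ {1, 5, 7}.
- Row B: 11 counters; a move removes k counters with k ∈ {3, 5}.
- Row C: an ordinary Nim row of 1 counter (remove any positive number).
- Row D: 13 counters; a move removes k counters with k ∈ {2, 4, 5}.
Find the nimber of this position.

2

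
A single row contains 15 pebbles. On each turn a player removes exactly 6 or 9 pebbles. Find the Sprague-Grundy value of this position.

Build the Grundy sequence with g(k) = mex{g(k−s) : s ∈ {6, 9}, s ≤ k}:
k:     0  1  2  3  4  5  6  7  8  9 10 11 12 13 14 15
g(k):  0  0  0  0  0  0  1  1  1  1  1  1  2  2  2  0
So g(15) = 0.

0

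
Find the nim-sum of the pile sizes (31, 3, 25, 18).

Bitwise XOR of the heap sizes:
  11111  (31)
  00011  (3)
  11001  (25)
  10010  (18)
  -----
  10111  (23)

23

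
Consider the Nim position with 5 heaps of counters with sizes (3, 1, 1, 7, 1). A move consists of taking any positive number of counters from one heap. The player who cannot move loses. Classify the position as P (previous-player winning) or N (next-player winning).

Nim-sum: 3 XOR 1 XOR 1 XOR 7 XOR 1 = 5.
The nim-sum is 5 ≠ 0, so this is an N-position: the player to move can win.

N-position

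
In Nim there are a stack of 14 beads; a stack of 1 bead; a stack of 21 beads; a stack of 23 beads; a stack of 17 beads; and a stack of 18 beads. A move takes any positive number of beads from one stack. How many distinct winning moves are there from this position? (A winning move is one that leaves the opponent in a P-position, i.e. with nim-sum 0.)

Nim-sum: 14 ⊕ 1 ⊕ 21 ⊕ 23 ⊕ 17 ⊕ 18 = 14.
The overall nim-sum is X = 14. A stack of size p has a winning move iff p XOR X < p (reduce it to p XOR X).
  14: 14 XOR 14 = 0 < 14 — winning move (to 0).
  1: 1 XOR 14 = 15 ≥ 1 — no move.
  21: 21 XOR 14 = 27 ≥ 21 — no move.
  23: 23 XOR 14 = 25 ≥ 23 — no move.
  17: 17 XOR 14 = 31 ≥ 17 — no move.
  18: 18 XOR 14 = 28 ≥ 18 — no move.
That gives 1 winning move.

1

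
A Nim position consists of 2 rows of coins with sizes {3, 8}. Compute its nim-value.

11

Bitwise XOR of the heap sizes:
  0011  (3)
  1000  (8)
  ----
  1011  (11)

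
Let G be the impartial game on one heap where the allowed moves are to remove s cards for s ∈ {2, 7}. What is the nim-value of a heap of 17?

Grundy values for subtraction set {2, 7}:
k:     0  1  2  3  4  5  6  7  8  9 10 11 12 13 14 15 16 17
g(k):  0  0  1  1  0  0  1  1  2  0  0  1  1  0  0  1  1  2
So g(17) = 2.

2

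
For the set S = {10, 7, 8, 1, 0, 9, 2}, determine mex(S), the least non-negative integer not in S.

3

The values 0, 1, 2 are all present; 3 is the first non-negative integer missing from the set.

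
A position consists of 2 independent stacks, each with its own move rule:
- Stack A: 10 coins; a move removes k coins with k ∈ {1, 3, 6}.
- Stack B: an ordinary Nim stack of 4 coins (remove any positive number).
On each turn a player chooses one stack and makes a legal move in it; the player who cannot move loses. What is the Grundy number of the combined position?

5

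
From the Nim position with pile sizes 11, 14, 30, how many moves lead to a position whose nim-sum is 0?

Nim-sum: 11 XOR 14 XOR 30 = 27.
The overall nim-sum is X = 27. A pile of size p has a winning move iff p XOR X < p (reduce it to p XOR X).
  11: 11 XOR 27 = 16 ≥ 11 — no move.
  14: 14 XOR 27 = 21 ≥ 14 — no move.
  30: 30 XOR 27 = 5 < 30 — winning move (to 5).
That gives 1 winning move.

1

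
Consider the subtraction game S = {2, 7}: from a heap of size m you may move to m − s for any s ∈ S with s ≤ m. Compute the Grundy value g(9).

0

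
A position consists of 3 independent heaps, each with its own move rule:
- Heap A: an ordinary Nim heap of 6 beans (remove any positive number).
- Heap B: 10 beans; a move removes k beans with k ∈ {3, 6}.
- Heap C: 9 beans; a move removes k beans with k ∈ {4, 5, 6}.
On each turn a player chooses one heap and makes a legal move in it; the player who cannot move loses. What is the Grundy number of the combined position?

Heap A is a plain Nim heap of size 6, so its Grundy value is 6.
Build the Grundy sequence for heap B with g(k) = mex{g(k−s) : s ∈ {3, 6}, s ≤ k}:
k:     0  1  2  3  4  5  6  7  8  9 10
g(k):  0  0  0  1  1  1  2  2  2  0  0
So g(10) = 0.
For heap C, compute g(0), g(1), … with moves {4, 5, 6}:
k:     0  1  2  3  4  5  6  7  8  9
g(k):  0  0  0  0  1  1  1  1  2  2
So g(9) = 2.
The value of a disjunctive sum is the nim-sum of the parts.
Combined value = 6 XOR 0 XOR 2 = 4.

4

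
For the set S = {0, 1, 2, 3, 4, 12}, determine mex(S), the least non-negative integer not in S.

The values 0, 1, 2, 3, 4 are all present; 5 is the first non-negative integer missing from the set.

5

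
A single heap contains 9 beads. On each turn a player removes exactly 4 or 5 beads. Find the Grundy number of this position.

0

Grundy values for subtraction set {4, 5}:
g(0) = mex{} = 0
g(1) = mex{} = 0
g(2) = mex{} = 0
g(3) = mex{} = 0
g(4) = mex{0} = 1
g(5) = mex{0} = 1
g(6) = mex{0} = 1
g(7) = mex{0} = 1
g(8) = mex{0,1} = 2
g(9) = mex{1} = 0
So g(9) = 0.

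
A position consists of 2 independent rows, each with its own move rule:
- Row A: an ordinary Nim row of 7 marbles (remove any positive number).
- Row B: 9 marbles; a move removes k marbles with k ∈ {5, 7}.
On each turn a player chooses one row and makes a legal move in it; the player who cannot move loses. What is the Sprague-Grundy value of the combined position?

Row A is a plain Nim row of size 7, so its Grundy value is 7.
For row B, compute g(0), g(1), … with moves {5, 7}:
k:     0  1  2  3  4  5  6  7  8  9
g(k):  0  0  0  0  0  1  1  1  1  1
So g(9) = 1.
By the Sprague-Grundy theorem, the Grundy value of a sum of independent games is the XOR of the component values.
Combined value = 7 XOR 1 = 6.

6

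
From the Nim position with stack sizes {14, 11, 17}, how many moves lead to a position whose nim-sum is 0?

Bitwise XOR of the heap sizes:
  01110  (14)
  01011  (11)
  10001  (17)
  -----
  10100  (20)
The overall nim-sum is X = 20. A stack of size p has a winning move iff p XOR X < p (reduce it to p XOR X).
  14: 14 XOR 20 = 26 ≥ 14 — no move.
  11: 11 XOR 20 = 31 ≥ 11 — no move.
  17: 17 XOR 20 = 5 < 17 — winning move (to 5).
That gives 1 winning move.

1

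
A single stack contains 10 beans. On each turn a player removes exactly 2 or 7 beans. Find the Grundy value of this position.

Grundy values for subtraction set {2, 7}:
g(0) = mex{} = 0
g(1) = mex{} = 0
g(2) = mex{0} = 1
g(3) = mex{0} = 1
g(4) = mex{1} = 0
g(5) = mex{1} = 0
g(6) = mex{0} = 1
g(7) = mex{0} = 1
g(8) = mex{0,1} = 2
g(9) = mex{1} = 0
g(10) = mex{1,2} = 0
So g(10) = 0.

0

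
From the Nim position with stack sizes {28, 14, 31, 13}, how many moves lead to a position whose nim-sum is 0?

0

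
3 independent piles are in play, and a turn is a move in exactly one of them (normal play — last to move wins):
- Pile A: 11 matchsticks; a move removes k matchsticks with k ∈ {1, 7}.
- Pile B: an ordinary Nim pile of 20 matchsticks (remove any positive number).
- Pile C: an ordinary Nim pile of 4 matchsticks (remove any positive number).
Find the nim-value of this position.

17

For pile A, compute g(0), g(1), … with moves {1, 7}:
k:     0  1  2  3  4  5  6  7  8  9 10 11
g(k):  0  1  0  1  0  1  0  1  0  1  0  1
So g(11) = 1.
Pile B is a plain Nim pile of size 20, so its Grundy value is 20.
Pile C is a plain Nim pile of size 4, so its Grundy value is 4.
The value of a disjunctive sum is the nim-sum of the parts.
Combined value = 1 XOR 20 XOR 4 = 17.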